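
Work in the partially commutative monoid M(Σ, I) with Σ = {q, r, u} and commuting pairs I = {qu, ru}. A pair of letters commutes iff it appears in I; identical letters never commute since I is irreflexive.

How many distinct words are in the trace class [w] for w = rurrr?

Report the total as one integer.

5

#0=r has no predecessor
#1=u has no predecessor
#2=r depends on [0:r]
#3=r depends on [2:r]
#4=r depends on [3:r]
sources: [0:r, 1:u]
N(rest) = Σ N(rest − s) over sources s of rest; N(one piece) = 1:
  size 1 → [1]=1  [4]=1
  size 2 → [1,4]=2  [3,4]=1
  size 3 → [1,3,4]=3  [2,3,4]=1
  first=0(r) contributes 4
  first=1(u) contributes 1
|[w]| = 5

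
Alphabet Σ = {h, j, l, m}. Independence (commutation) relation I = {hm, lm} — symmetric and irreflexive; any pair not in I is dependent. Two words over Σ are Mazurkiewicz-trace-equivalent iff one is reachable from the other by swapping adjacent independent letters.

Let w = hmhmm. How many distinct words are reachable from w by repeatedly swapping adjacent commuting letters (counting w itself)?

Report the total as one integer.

#0=h has no predecessor
#1=m has no predecessor
#2=h depends on [0:h]
#3=m depends on [1:m]
#4=m depends on [3:m]
sources: [0:h, 1:m]
N(rest) = Σ N(rest − s) over sources s of rest; N(one piece) = 1:
  size 1 → [2]=1  [4]=1
  size 2 → [0,2]=1  [2,4]=2  [3,4]=1
  size 3 → [0,2,4]=3  [1,3,4]=1  [2,3,4]=3
  first=0(h) contributes 4
  first=1(m) contributes 6
|[w]| = 10

10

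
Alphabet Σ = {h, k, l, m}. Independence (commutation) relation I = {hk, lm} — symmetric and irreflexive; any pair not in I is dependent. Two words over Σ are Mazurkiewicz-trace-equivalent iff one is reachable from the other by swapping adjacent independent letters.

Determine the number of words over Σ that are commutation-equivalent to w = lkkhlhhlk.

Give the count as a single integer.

3

#0=l has no predecessor
#1=k depends on [0:l]
#2=k depends on [1:k]
#3=h depends on [0:l]
#4=l depends on [2:k, 3:h]
#5=h depends on [4:l]
#6=h depends on [5:h]
#7=l depends on [6:h]
#8=k depends on [7:l]
sources: [0:l]
N(rest) = Σ N(rest − s) over sources s of rest; N(one piece) = 1:
  size 1 → [8]=1
  size 2 → [7,8]=1
  size 3 → [6,7,8]=1
  size 4 → [5,6,7,8]=1
  size 5 → [4,5,6,7,8]=1
  size 6 → [2,4,5,6,7,8]=1  [3,4,5,6,7,8]=1
  size 7 → [1,2,4,5,6,7,8]=1  [2,3,4,5,6,7,8]=2
  first=0(l) contributes 3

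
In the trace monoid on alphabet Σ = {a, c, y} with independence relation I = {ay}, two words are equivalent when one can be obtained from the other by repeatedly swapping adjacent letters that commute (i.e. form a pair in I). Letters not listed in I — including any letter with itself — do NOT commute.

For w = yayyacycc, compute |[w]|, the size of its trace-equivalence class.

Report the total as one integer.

10

drop 0:y onto floor
drop 1:a onto floor
drop 2:y onto {0:y}
drop 3:y onto {2:y}
drop 4:a onto {1:a}
drop 5:c onto {3:y, 4:a}
drop 6:y onto {5:c}
drop 7:c onto {6:y}
drop 8:c onto {7:c}
ground layer = {0:y, 1:a}
drop-orders for the pieces not yet dropped (sum over which currently-grounded one goes next):
  1 to go: {8} 1
  2 to go: {7,8} 1
  3 to go: {6,7,8} 1
  4 to go: {5,6,7,8} 1
  5 to go: {3,5,6,7,8} 1  {4,5,6,7,8} 1
  6 to go: {1,4,5,6,7,8} 1  {2,3,5,6,7,8} 1  {3,4,5,6,7,8} 2
  7 to go: {0,2,3,5,6,7,8} 1  {1,3,4,5,6,7,8} 3  {2,3,4,5,6,7,8} 3
  if 0:y drops first: 6 orders
  if 1:a drops first: 4 orders
heap linearizations: 10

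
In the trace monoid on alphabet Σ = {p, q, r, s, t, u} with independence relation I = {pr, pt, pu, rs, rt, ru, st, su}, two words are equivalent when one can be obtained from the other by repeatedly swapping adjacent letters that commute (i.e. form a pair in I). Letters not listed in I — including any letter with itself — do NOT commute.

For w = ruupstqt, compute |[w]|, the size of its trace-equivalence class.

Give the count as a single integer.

60

0(r) covers ∅
1(u) covers ∅
2(u) covers 1:u
3(p) covers ∅
4(s) covers 3:p
5(t) covers 2:u
6(q) covers 0:r, 4:s, 5:t
7(t) covers 6:q
floor of heap: 0:r, 1:u, 3:p
completions by unplaced set U, small U first (add the entries for U minus each lowest piece of U):
  |U|=1: {7}:1
  |U|=2: {6,7}:1
  |U|=3: {0,6,7}:1  {4,6,7}:1  {5,6,7}:1
  |U|=4: {0,4,6,7}:2  {0,5,6,7}:2  {2,5,6,7}:1  {3,4,6,7}:1  {4,5,6,7}:2
  |U|=5: {0,2,5,6,7}:3  {0,3,4,6,7}:3  {0,4,5,6,7}:6  {1,2,5,6,7}:1  {2,4,5,6,7}:3  {3,4,5,6,7}:3
  |U|=6: {0,1,2,5,6,7}:4  {0,2,4,5,6,7}:12  {0,3,4,5,6,7}:12  {1,2,4,5,6,7}:4  {2,3,4,5,6,7}:6
  start at 0(r): 10
  start at 1(u): 30
  start at 3(p): 20
sum over floor = 60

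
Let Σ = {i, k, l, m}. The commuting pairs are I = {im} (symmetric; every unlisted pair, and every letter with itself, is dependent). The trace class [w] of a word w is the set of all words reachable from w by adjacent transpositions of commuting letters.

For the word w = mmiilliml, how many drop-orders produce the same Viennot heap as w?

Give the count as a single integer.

piece 0:m — minimal
piece 1:m rests on {0:m}
piece 2:i — minimal
piece 3:i rests on {2:i}
piece 4:l rests on {1:m, 3:i}
piece 5:l rests on {4:l}
piece 6:i rests on {5:l}
piece 7:m rests on {5:l}
piece 8:l rests on {6:i, 7:m}
minimal pieces: {0:m, 2:i}
ways to finish when only these pieces remain (= sum over removing one remaining piece with nothing left below it):
  1 left: {8}→1
  2 left: {6,8}→1  {7,8}→1
  3 left: {6,7,8}→2
  4 left: {5,6,7,8}→2
  5 left: {4,5,6,7,8}→2
  6 left: {1,4,5,6,7,8}→2  {3,4,5,6,7,8}→2
  7 left: {0,1,4,5,6,7,8}→2  {1,3,4,5,6,7,8}→4  {2,3,4,5,6,7,8}→2
  placing 0:m first → 6 extensions
  placing 2:i first → 6 extensions
total linear extensions = 12

12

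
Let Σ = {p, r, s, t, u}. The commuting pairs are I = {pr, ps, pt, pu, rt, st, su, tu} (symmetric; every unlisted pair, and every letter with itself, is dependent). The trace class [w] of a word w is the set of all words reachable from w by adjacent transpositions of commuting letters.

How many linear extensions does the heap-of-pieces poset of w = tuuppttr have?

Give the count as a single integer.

560

piece 0:t — minimal
piece 1:u — minimal
piece 2:u rests on {1:u}
piece 3:p — minimal
piece 4:p rests on {3:p}
piece 5:t rests on {0:t}
piece 6:t rests on {5:t}
piece 7:r rests on {2:u}
minimal pieces: {0:t, 1:u, 3:p}
ways to finish when only these pieces remain (= sum over removing one remaining piece with nothing left below it):
  1 left: {4}→1  {6}→1  {7}→1
  2 left: {2,7}→1  {3,4}→1  {4,6}→2  {4,7}→2  {5,6}→1  {6,7}→2
  3 left: {0,5,6}→1  {1,2,7}→1  {2,4,7}→3  {2,6,7}→3  {3,4,6}→3  {3,4,7}→3  {4,5,6}→3  {4,6,7}→6  {5,6,7}→3
  4 left: {0,4,5,6}→4  {0,5,6,7}→4  {1,2,4,7}→4  {1,2,6,7}→4  {2,3,4,7}→6  {2,4,6,7}→12  {2,5,6,7}→6  {3,4,5,6}→6  {3,4,6,7}→12  {4,5,6,7}→12
  5 left: {0,2,5,6,7}→10  {0,3,4,5,6}→10  {0,4,5,6,7}→20  {1,2,3,4,7}→10  {1,2,4,6,7}→20  {1,2,5,6,7}→10  {2,3,4,6,7}→30  {2,4,5,6,7}→30  {3,4,5,6,7}→30
  6 left: {0,1,2,5,6,7}→20  {0,2,4,5,6,7}→60  {0,3,4,5,6,7}→60  {1,2,3,4,6,7}→60  {1,2,4,5,6,7}→60  {2,3,4,5,6,7}→90
  placing 0:t first → 210 extensions
  placing 1:u first → 210 extensions
  placing 3:p first → 140 extensions
total linear extensions = 560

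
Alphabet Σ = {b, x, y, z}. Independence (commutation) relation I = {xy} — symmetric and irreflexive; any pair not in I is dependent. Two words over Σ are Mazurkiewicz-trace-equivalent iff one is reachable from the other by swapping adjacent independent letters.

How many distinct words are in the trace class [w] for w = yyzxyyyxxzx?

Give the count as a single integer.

20

drop 0:y onto floor
drop 1:y onto {0:y}
drop 2:z onto {1:y}
drop 3:x onto {2:z}
drop 4:y onto {2:z}
drop 5:y onto {4:y}
drop 6:y onto {5:y}
drop 7:x onto {3:x}
drop 8:x onto {7:x}
drop 9:z onto {6:y, 8:x}
drop 10:x onto {9:z}
ground layer = {0:y}
drop-orders for the pieces not yet dropped (sum over which currently-grounded one goes next):
  1 to go: {10} 1
  2 to go: {9,10} 1
  3 to go: {6,9,10} 1  {8,9,10} 1
  4 to go: {5,6,9,10} 1  {6,8,9,10} 2  {7,8,9,10} 1
  5 to go: {3,7,8,9,10} 1  {4,5,6,9,10} 1  {5,6,8,9,10} 3  {6,7,8,9,10} 3
  6 to go: {3,6,7,8,9,10} 4  {4,5,6,8,9,10} 4  {5,6,7,8,9,10} 6
  7 to go: {3,5,6,7,8,9,10} 10  {4,5,6,7,8,9,10} 10
  8 to go: {3,4,5,6,7,8,9,10} 20
  9 to go: {2,3,4,5,6,7,8,9,10} 20
  if 0:y drops first: 20 orders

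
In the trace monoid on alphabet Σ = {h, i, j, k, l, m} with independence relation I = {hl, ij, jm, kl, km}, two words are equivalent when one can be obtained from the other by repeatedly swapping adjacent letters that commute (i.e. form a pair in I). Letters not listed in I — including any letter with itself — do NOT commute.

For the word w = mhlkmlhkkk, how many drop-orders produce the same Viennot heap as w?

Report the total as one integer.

0(m) covers ∅
1(h) covers 0:m
2(l) covers 0:m
3(k) covers 1:h
4(m) covers 1:h, 2:l
5(l) covers 4:m
6(h) covers 3:k, 4:m
7(k) covers 6:h
8(k) covers 7:k
9(k) covers 8:k
floor of heap: 0:m
completions by unplaced set U, small U first (add the entries for U minus each lowest piece of U):
  |U|=1: {5}:1  {9}:1
  |U|=2: {5,9}:2  {8,9}:1
  |U|=3: {5,8,9}:3  {7,8,9}:1
  |U|=4: {5,7,8,9}:4  {6,7,8,9}:1
  |U|=5: {3,6,7,8,9}:1  {5,6,7,8,9}:5
  |U|=6: {3,5,6,7,8,9}:6  {4,5,6,7,8,9}:5
  |U|=7: {2,4,5,6,7,8,9}:5  {3,4,5,6,7,8,9}:11
  |U|=8: {1,3,4,5,6,7,8,9}:11  {2,3,4,5,6,7,8,9}:16
  start at 0(m): 27

27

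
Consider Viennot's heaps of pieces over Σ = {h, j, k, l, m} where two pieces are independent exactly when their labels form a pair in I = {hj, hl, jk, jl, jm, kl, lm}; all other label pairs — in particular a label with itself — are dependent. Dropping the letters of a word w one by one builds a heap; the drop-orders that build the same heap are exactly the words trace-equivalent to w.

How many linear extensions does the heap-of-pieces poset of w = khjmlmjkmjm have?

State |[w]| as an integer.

1320

piece 0:k — minimal
piece 1:h rests on {0:k}
piece 2:j — minimal
piece 3:m rests on {1:h}
piece 4:l — minimal
piece 5:m rests on {3:m}
piece 6:j rests on {2:j}
piece 7:k rests on {5:m}
piece 8:m rests on {7:k}
piece 9:j rests on {6:j}
piece 10:m rests on {8:m}
minimal pieces: {0:k, 2:j, 4:l}
ways to finish when only these pieces remain (= sum over removing one remaining piece with nothing left below it):
  1 left: {4}→1  {9}→1  {10}→1
  2 left: {4,9}→2  {4,10}→2  {6,9}→1  {8,10}→1  {9,10}→2
  3 left: {2,6,9}→1  {4,6,9}→3  {4,8,10}→3  {4,9,10}→6  {6,9,10}→3  {7,8,10}→1  {8,9,10}→3
  4 left: {2,4,6,9}→4  {2,6,9,10}→4  {4,6,9,10}→12  {4,7,8,10}→4  {4,8,9,10}→12  {5,7,8,10}→1  {6,8,9,10}→6  {7,8,9,10}→4
  5 left: {2,4,6,9,10}→20  {2,6,8,9,10}→10  {3,5,7,8,10}→1  {4,5,7,8,10}→5  {4,6,8,9,10}→30  {4,7,8,9,10}→20  {5,7,8,9,10}→5  {6,7,8,9,10}→10
  6 left: {1,3,5,7,8,10}→1  {2,4,6,8,9,10}→60  {2,6,7,8,9,10}→20  {3,4,5,7,8,10}→6  {3,5,7,8,9,10}→6  {4,5,7,8,9,10}→30  {4,6,7,8,9,10}→60  {5,6,7,8,9,10}→15
  7 left: {0,1,3,5,7,8,10}→1  {1,3,4,5,7,8,10}→7  {1,3,5,7,8,9,10}→7  {2,4,6,7,8,9,10}→140  {2,5,6,7,8,9,10}→35  {3,4,5,7,8,9,10}→42  {3,5,6,7,8,9,10}→21  {4,5,6,7,8,9,10}→105
  8 left: {0,1,3,4,5,7,8,10}→8  {0,1,3,5,7,8,9,10}→8  {1,3,4,5,7,8,9,10}→56  {1,3,5,6,7,8,9,10}→28  {2,3,5,6,7,8,9,10}→56  {2,4,5,6,7,8,9,10}→280  {3,4,5,6,7,8,9,10}→168
  9 left: {0,1,3,4,5,7,8,9,10}→72  {0,1,3,5,6,7,8,9,10}→36  {1,2,3,5,6,7,8,9,10}→84  {1,3,4,5,6,7,8,9,10}→252  {2,3,4,5,6,7,8,9,10}→504
  placing 0:k first → 840 extensions
  placing 2:j first → 360 extensions
  placing 4:l first → 120 extensions
total linear extensions = 1320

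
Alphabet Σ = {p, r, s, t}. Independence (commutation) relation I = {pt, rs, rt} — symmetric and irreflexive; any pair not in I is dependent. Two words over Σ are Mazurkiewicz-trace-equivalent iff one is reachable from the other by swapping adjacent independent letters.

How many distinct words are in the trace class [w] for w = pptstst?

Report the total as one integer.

0(p) covers ∅
1(p) covers 0:p
2(t) covers ∅
3(s) covers 1:p, 2:t
4(t) covers 3:s
5(s) covers 4:t
6(t) covers 5:s
floor of heap: 0:p, 2:t
completions by unplaced set U, small U first (add the entries for U minus each lowest piece of U):
  |U|=1: {6}:1
  |U|=2: {5,6}:1
  |U|=3: {4,5,6}:1
  |U|=4: {3,4,5,6}:1
  |U|=5: {1,3,4,5,6}:1  {2,3,4,5,6}:1
  start at 0(p): 2
  start at 2(t): 1
sum over floor = 3

3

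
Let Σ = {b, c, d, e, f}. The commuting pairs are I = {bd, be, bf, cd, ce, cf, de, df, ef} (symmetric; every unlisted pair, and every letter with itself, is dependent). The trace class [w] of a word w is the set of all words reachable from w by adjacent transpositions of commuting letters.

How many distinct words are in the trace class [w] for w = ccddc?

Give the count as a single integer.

0(c) covers ∅
1(c) covers 0:c
2(d) covers ∅
3(d) covers 2:d
4(c) covers 1:c
floor of heap: 0:c, 2:d
completions by unplaced set U, small U first (add the entries for U minus each lowest piece of U):
  |U|=1: {3}:1  {4}:1
  |U|=2: {1,4}:1  {2,3}:1  {3,4}:2
  |U|=3: {0,1,4}:1  {1,3,4}:3  {2,3,4}:3
  start at 0(c): 6
  start at 2(d): 4
sum over floor = 10

10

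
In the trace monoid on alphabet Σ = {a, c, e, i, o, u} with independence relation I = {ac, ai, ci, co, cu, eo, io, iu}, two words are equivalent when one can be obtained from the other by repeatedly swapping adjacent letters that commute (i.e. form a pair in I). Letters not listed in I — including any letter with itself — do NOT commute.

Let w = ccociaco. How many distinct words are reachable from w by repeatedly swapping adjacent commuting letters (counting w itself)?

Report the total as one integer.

280

piece 0:c — minimal
piece 1:c rests on {0:c}
piece 2:o — minimal
piece 3:c rests on {1:c}
piece 4:i — minimal
piece 5:a rests on {2:o}
piece 6:c rests on {3:c}
piece 7:o rests on {5:a}
minimal pieces: {0:c, 2:o, 4:i}
ways to finish when only these pieces remain (= sum over removing one remaining piece with nothing left below it):
  1 left: {4}→1  {6}→1  {7}→1
  2 left: {3,6}→1  {4,6}→2  {4,7}→2  {5,7}→1  {6,7}→2
  3 left: {1,3,6}→1  {2,5,7}→1  {3,4,6}→3  {3,6,7}→3  {4,5,7}→3  {4,6,7}→6  {5,6,7}→3
  4 left: {0,1,3,6}→1  {1,3,4,6}→4  {1,3,6,7}→4  {2,4,5,7}→4  {2,5,6,7}→4  {3,4,6,7}→12  {3,5,6,7}→6  {4,5,6,7}→12
  5 left: {0,1,3,4,6}→5  {0,1,3,6,7}→5  {1,3,4,6,7}→20  {1,3,5,6,7}→10  {2,3,5,6,7}→10  {2,4,5,6,7}→20  {3,4,5,6,7}→30
  6 left: {0,1,3,4,6,7}→30  {0,1,3,5,6,7}→15  {1,2,3,5,6,7}→20  {1,3,4,5,6,7}→60  {2,3,4,5,6,7}→60
  placing 0:c first → 140 extensions
  placing 2:o first → 105 extensions
  placing 4:i first → 35 extensions
total linear extensions = 280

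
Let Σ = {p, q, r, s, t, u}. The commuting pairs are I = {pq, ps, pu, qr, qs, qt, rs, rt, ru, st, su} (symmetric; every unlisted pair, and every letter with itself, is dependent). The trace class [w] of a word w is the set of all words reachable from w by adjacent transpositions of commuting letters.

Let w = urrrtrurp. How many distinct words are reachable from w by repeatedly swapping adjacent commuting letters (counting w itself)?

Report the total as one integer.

#0=u has no predecessor
#1=r has no predecessor
#2=r depends on [1:r]
#3=r depends on [2:r]
#4=t depends on [0:u]
#5=r depends on [3:r]
#6=u depends on [4:t]
#7=r depends on [5:r]
#8=p depends on [4:t, 7:r]
sources: [0:u, 1:r]
N(rest) = Σ N(rest − s) over sources s of rest; N(one piece) = 1:
  size 1 → [6]=1  [8]=1
  size 2 → [6,8]=2  [7,8]=1
  size 3 → [4,6,8]=2  [5,7,8]=1  [6,7,8]=3
  size 4 → [0,4,6,8]=2  [3,5,7,8]=1  [4,6,7,8]=5  [5,6,7,8]=4
  size 5 → [0,4,6,7,8]=7  [2,3,5,7,8]=1  [3,5,6,7,8]=5  [4,5,6,7,8]=9
  size 6 → [0,4,5,6,7,8]=16  [1,2,3,5,7,8]=1  [2,3,5,6,7,8]=6  [3,4,5,6,7,8]=14
  size 7 → [0,3,4,5,6,7,8]=30  [1,2,3,5,6,7,8]=7  [2,3,4,5,6,7,8]=20
  first=0(u) contributes 27
  first=1(r) contributes 50
|[w]| = 77

77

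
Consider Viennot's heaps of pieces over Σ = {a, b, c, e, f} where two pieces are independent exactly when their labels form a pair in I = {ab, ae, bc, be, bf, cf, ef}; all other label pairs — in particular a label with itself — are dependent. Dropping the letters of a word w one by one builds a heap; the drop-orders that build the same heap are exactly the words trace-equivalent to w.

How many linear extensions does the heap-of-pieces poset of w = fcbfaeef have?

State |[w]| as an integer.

248

0(f) covers ∅
1(c) covers ∅
2(b) covers ∅
3(f) covers 0:f
4(a) covers 1:c, 3:f
5(e) covers 1:c
6(e) covers 5:e
7(f) covers 4:a
floor of heap: 0:f, 1:c, 2:b
completions by unplaced set U, small U first (add the entries for U minus each lowest piece of U):
  |U|=1: {2}:1  {6}:1  {7}:1
  |U|=2: {2,6}:2  {2,7}:2  {4,7}:1  {5,6}:1  {6,7}:2
  |U|=3: {2,4,7}:3  {2,5,6}:3  {2,6,7}:6  {3,4,7}:1  {4,6,7}:3  {5,6,7}:3
  |U|=4: {0,3,4,7}:1  {2,3,4,7}:4  {2,4,6,7}:12  {2,5,6,7}:12  {3,4,6,7}:4  {4,5,6,7}:6
  |U|=5: {0,2,3,4,7}:5  {0,3,4,6,7}:5  {1,4,5,6,7}:6  {2,3,4,6,7}:20  {2,4,5,6,7}:30  {3,4,5,6,7}:10
  |U|=6: {0,2,3,4,6,7}:30  {0,3,4,5,6,7}:15  {1,2,4,5,6,7}:36  {1,3,4,5,6,7}:16  {2,3,4,5,6,7}:60
  start at 0(f): 112
  start at 1(c): 105
  start at 2(b): 31
sum over floor = 248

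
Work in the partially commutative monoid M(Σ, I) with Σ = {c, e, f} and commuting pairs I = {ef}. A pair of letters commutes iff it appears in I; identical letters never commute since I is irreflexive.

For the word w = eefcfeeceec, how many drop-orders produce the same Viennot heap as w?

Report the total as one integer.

#0=e has no predecessor
#1=e depends on [0:e]
#2=f has no predecessor
#3=c depends on [1:e, 2:f]
#4=f depends on [3:c]
#5=e depends on [3:c]
#6=e depends on [5:e]
#7=c depends on [4:f, 6:e]
#8=e depends on [7:c]
#9=e depends on [8:e]
#10=c depends on [9:e]
sources: [0:e, 2:f]
N(rest) = Σ N(rest − s) over sources s of rest; N(one piece) = 1:
  size 1 → [10]=1
  size 2 → [9,10]=1
  size 3 → [8,9,10]=1
  size 4 → [7,8,9,10]=1
  size 5 → [4,7,8,9,10]=1  [6,7,8,9,10]=1
  size 6 → [4,6,7,8,9,10]=2  [5,6,7,8,9,10]=1
  size 7 → [4,5,6,7,8,9,10]=3
  size 8 → [3,4,5,6,7,8,9,10]=3
  size 9 → [1,3,4,5,6,7,8,9,10]=3  [2,3,4,5,6,7,8,9,10]=3
  first=0(e) contributes 6
  first=2(f) contributes 3
|[w]| = 9

9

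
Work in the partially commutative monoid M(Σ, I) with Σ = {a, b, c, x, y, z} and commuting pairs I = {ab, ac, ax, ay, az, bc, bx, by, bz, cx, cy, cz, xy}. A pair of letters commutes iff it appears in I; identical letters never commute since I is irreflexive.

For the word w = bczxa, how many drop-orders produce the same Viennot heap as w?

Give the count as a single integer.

piece 0:b — minimal
piece 1:c — minimal
piece 2:z — minimal
piece 3:x rests on {2:z}
piece 4:a — minimal
minimal pieces: {0:b, 1:c, 2:z, 4:a}
ways to finish when only these pieces remain (= sum over removing one remaining piece with nothing left below it):
  1 left: {0}→1  {1}→1  {3}→1  {4}→1
  2 left: {0,1}→2  {0,3}→2  {0,4}→2  {1,3}→2  {1,4}→2  {2,3}→1  {3,4}→2
  3 left: {0,1,3}→6  {0,1,4}→6  {0,2,3}→3  {0,3,4}→6  {1,2,3}→3  {1,3,4}→6  {2,3,4}→3
  placing 0:b first → 12 extensions
  placing 1:c first → 12 extensions
  placing 2:z first → 24 extensions
  placing 4:a first → 12 extensions
total linear extensions = 60

60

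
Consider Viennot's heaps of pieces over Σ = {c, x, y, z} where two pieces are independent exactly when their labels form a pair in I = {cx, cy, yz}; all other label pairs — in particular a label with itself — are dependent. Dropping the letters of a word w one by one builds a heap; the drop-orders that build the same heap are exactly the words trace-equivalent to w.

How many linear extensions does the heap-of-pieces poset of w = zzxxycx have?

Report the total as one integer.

5

0(z) covers ∅
1(z) covers 0:z
2(x) covers 1:z
3(x) covers 2:x
4(y) covers 3:x
5(c) covers 1:z
6(x) covers 4:y
floor of heap: 0:z
completions by unplaced set U, small U first (add the entries for U minus each lowest piece of U):
  |U|=1: {5}:1  {6}:1
  |U|=2: {4,6}:1  {5,6}:2
  |U|=3: {3,4,6}:1  {4,5,6}:3
  |U|=4: {2,3,4,6}:1  {3,4,5,6}:4
  |U|=5: {2,3,4,5,6}:5
  start at 0(z): 5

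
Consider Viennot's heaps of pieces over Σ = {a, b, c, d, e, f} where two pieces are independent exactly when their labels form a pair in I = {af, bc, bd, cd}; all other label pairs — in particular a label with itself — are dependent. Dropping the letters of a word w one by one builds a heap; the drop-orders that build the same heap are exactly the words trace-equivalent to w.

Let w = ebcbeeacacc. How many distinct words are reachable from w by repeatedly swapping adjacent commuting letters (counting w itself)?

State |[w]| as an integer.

drop 0:e onto floor
drop 1:b onto {0:e}
drop 2:c onto {0:e}
drop 3:b onto {1:b}
drop 4:e onto {2:c, 3:b}
drop 5:e onto {4:e}
drop 6:a onto {5:e}
drop 7:c onto {6:a}
drop 8:a onto {7:c}
drop 9:c onto {8:a}
drop 10:c onto {9:c}
ground layer = {0:e}
drop-orders for the pieces not yet dropped (sum over which currently-grounded one goes next):
  1 to go: {10} 1
  2 to go: {9,10} 1
  3 to go: {8,9,10} 1
  4 to go: {7,8,9,10} 1
  5 to go: {6,7,8,9,10} 1
  6 to go: {5,6,7,8,9,10} 1
  7 to go: {4,5,6,7,8,9,10} 1
  8 to go: {2,4,5,6,7,8,9,10} 1  {3,4,5,6,7,8,9,10} 1
  9 to go: {1,3,4,5,6,7,8,9,10} 1  {2,3,4,5,6,7,8,9,10} 2
  if 0:e drops first: 3 orders

3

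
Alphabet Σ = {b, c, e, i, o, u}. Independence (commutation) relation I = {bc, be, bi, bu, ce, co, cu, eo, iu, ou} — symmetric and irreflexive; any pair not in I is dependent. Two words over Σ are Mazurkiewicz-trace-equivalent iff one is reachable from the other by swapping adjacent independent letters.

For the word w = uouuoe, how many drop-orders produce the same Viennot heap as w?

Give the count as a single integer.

#0=u has no predecessor
#1=o has no predecessor
#2=u depends on [0:u]
#3=u depends on [2:u]
#4=o depends on [1:o]
#5=e depends on [3:u]
sources: [0:u, 1:o]
N(rest) = Σ N(rest − s) over sources s of rest; N(one piece) = 1:
  size 1 → [4]=1  [5]=1
  size 2 → [1,4]=1  [3,5]=1  [4,5]=2
  size 3 → [1,4,5]=3  [2,3,5]=1  [3,4,5]=3
  size 4 → [0,2,3,5]=1  [1,3,4,5]=6  [2,3,4,5]=4
  first=0(u) contributes 10
  first=1(o) contributes 5
|[w]| = 15

15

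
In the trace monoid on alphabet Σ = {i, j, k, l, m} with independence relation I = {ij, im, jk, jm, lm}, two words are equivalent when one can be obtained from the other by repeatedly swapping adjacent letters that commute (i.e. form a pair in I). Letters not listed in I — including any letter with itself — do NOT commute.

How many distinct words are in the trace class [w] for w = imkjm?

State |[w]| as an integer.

#0=i has no predecessor
#1=m has no predecessor
#2=k depends on [0:i, 1:m]
#3=j has no predecessor
#4=m depends on [2:k]
sources: [0:i, 1:m, 3:j]
N(rest) = Σ N(rest − s) over sources s of rest; N(one piece) = 1:
  size 1 → [3]=1  [4]=1
  size 2 → [2,4]=1  [3,4]=2
  size 3 → [0,2,4]=1  [1,2,4]=1  [2,3,4]=3
  first=0(i) contributes 4
  first=1(m) contributes 4
  first=3(j) contributes 2
|[w]| = 10

10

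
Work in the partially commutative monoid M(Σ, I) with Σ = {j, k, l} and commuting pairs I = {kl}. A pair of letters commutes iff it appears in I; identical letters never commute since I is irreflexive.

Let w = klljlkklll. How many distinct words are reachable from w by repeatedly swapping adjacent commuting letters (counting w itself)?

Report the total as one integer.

drop 0:k onto floor
drop 1:l onto floor
drop 2:l onto {1:l}
drop 3:j onto {0:k, 2:l}
drop 4:l onto {3:j}
drop 5:k onto {3:j}
drop 6:k onto {5:k}
drop 7:l onto {4:l}
drop 8:l onto {7:l}
drop 9:l onto {8:l}
ground layer = {0:k, 1:l}
drop-orders for the pieces not yet dropped (sum over which currently-grounded one goes next):
  1 to go: {6} 1  {9} 1
  2 to go: {5,6} 1  {6,9} 2  {8,9} 1
  3 to go: {5,6,9} 3  {6,8,9} 3  {7,8,9} 1
  4 to go: {4,7,8,9} 1  {5,6,8,9} 6  {6,7,8,9} 4
  5 to go: {4,6,7,8,9} 5  {5,6,7,8,9} 10
  6 to go: {4,5,6,7,8,9} 15
  7 to go: {3,4,5,6,7,8,9} 15
  8 to go: {0,3,4,5,6,7,8,9} 15  {2,3,4,5,6,7,8,9} 15
  if 0:k drops first: 15 orders
  if 1:l drops first: 30 orders
heap linearizations: 45

45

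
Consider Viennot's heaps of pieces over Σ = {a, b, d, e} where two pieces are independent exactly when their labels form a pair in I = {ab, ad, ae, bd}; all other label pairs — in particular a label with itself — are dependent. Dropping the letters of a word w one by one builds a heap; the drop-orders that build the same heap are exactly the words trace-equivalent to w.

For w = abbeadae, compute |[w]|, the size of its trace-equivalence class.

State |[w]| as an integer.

56

piece 0:a — minimal
piece 1:b — minimal
piece 2:b rests on {1:b}
piece 3:e rests on {2:b}
piece 4:a rests on {0:a}
piece 5:d rests on {3:e}
piece 6:a rests on {4:a}
piece 7:e rests on {5:d}
minimal pieces: {0:a, 1:b}
ways to finish when only these pieces remain (= sum over removing one remaining piece with nothing left below it):
  1 left: {6}→1  {7}→1
  2 left: {4,6}→1  {5,7}→1  {6,7}→2
  3 left: {0,4,6}→1  {3,5,7}→1  {4,6,7}→3  {5,6,7}→3
  4 left: {0,4,6,7}→4  {2,3,5,7}→1  {3,5,6,7}→4  {4,5,6,7}→6
  5 left: {0,4,5,6,7}→10  {1,2,3,5,7}→1  {2,3,5,6,7}→5  {3,4,5,6,7}→10
  6 left: {0,3,4,5,6,7}→20  {1,2,3,5,6,7}→6  {2,3,4,5,6,7}→15
  placing 0:a first → 21 extensions
  placing 1:b first → 35 extensions
total linear extensions = 56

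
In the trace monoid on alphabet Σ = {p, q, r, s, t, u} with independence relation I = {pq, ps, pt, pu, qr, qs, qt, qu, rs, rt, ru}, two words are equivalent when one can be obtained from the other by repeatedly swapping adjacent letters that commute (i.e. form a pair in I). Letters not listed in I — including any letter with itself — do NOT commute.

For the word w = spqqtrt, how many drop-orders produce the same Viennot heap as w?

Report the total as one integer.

#0=s has no predecessor
#1=p has no predecessor
#2=q has no predecessor
#3=q depends on [2:q]
#4=t depends on [0:s]
#5=r depends on [1:p]
#6=t depends on [4:t]
sources: [0:s, 1:p, 2:q]
N(rest) = Σ N(rest − s) over sources s of rest; N(one piece) = 1:
  size 1 → [3]=1  [5]=1  [6]=1
  size 2 → [1,5]=1  [2,3]=1  [3,5]=2  [3,6]=2  [4,6]=1  [5,6]=2
  size 3 → [0,4,6]=1  [1,3,5]=3  [1,5,6]=3  [2,3,5]=3  [2,3,6]=3  [3,4,6]=3  [3,5,6]=6  [4,5,6]=3
  size 4 → [0,3,4,6]=4  [0,4,5,6]=4  [1,2,3,5]=6  [1,3,5,6]=12  [1,4,5,6]=6  [2,3,4,6]=6  [2,3,5,6]=12  [3,4,5,6]=12
  size 5 → [0,1,4,5,6]=10  [0,2,3,4,6]=10  [0,3,4,5,6]=20  [1,2,3,5,6]=30  [1,3,4,5,6]=30  [2,3,4,5,6]=30
  first=0(s) contributes 90
  first=1(p) contributes 60
  first=2(q) contributes 60
|[w]| = 210

210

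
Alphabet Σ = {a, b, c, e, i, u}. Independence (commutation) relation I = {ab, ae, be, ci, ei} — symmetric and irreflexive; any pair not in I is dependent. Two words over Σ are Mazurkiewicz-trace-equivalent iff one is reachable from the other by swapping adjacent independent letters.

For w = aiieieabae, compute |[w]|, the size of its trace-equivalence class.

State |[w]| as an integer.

360

0(a) covers ∅
1(i) covers 0:a
2(i) covers 1:i
3(e) covers ∅
4(i) covers 2:i
5(e) covers 3:e
6(a) covers 4:i
7(b) covers 4:i
8(a) covers 6:a
9(e) covers 5:e
floor of heap: 0:a, 3:e
completions by unplaced set U, small U first (add the entries for U minus each lowest piece of U):
  |U|=1: {7}:1  {8}:1  {9}:1
  |U|=2: {5,9}:1  {6,8}:1  {7,8}:2  {7,9}:2  {8,9}:2
  |U|=3: {3,5,9}:1  {5,7,9}:3  {5,8,9}:3  {6,7,8}:3  {6,8,9}:3  {7,8,9}:6
  |U|=4: {3,5,7,9}:4  {3,5,8,9}:4  {4,6,7,8}:3  {5,6,8,9}:6  {5,7,8,9}:12  {6,7,8,9}:12
  |U|=5: {2,4,6,7,8}:3  {3,5,6,8,9}:10  {3,5,7,8,9}:20  {4,6,7,8,9}:15  {5,6,7,8,9}:30
  |U|=6: {1,2,4,6,7,8}:3  {2,4,6,7,8,9}:18  {3,5,6,7,8,9}:60  {4,5,6,7,8,9}:45
  |U|=7: {0,1,2,4,6,7,8}:3  {1,2,4,6,7,8,9}:21  {2,4,5,6,7,8,9}:63  {3,4,5,6,7,8,9}:105
  |U|=8: {0,1,2,4,6,7,8,9}:24  {1,2,4,5,6,7,8,9}:84  {2,3,4,5,6,7,8,9}:168
  start at 0(a): 252
  start at 3(e): 108
sum over floor = 360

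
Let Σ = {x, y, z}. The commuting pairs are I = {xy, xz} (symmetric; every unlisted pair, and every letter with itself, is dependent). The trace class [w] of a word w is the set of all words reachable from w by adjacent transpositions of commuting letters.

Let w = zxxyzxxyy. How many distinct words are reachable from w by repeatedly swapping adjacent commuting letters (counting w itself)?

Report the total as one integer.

drop 0:z onto floor
drop 1:x onto floor
drop 2:x onto {1:x}
drop 3:y onto {0:z}
drop 4:z onto {3:y}
drop 5:x onto {2:x}
drop 6:x onto {5:x}
drop 7:y onto {4:z}
drop 8:y onto {7:y}
ground layer = {0:z, 1:x}
drop-orders for the pieces not yet dropped (sum over which currently-grounded one goes next):
  1 to go: {6} 1  {8} 1
  2 to go: {5,6} 1  {6,8} 2  {7,8} 1
  3 to go: {2,5,6} 1  {4,7,8} 1  {5,6,8} 3  {6,7,8} 3
  4 to go: {1,2,5,6} 1  {2,5,6,8} 4  {3,4,7,8} 1  {4,6,7,8} 4  {5,6,7,8} 6
  5 to go: {0,3,4,7,8} 1  {1,2,5,6,8} 5  {2,5,6,7,8} 10  {3,4,6,7,8} 5  {4,5,6,7,8} 10
  6 to go: {0,3,4,6,7,8} 6  {1,2,5,6,7,8} 15  {2,4,5,6,7,8} 20  {3,4,5,6,7,8} 15
  7 to go: {0,3,4,5,6,7,8} 21  {1,2,4,5,6,7,8} 35  {2,3,4,5,6,7,8} 35
  if 0:z drops first: 70 orders
  if 1:x drops first: 56 orders
heap linearizations: 126

126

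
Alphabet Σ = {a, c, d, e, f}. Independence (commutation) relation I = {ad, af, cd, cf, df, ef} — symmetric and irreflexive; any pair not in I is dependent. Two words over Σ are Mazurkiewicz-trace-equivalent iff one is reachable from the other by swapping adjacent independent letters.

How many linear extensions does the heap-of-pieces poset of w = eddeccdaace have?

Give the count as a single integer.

6

0(e) covers ∅
1(d) covers 0:e
2(d) covers 1:d
3(e) covers 2:d
4(c) covers 3:e
5(c) covers 4:c
6(d) covers 3:e
7(a) covers 5:c
8(a) covers 7:a
9(c) covers 8:a
10(e) covers 6:d, 9:c
floor of heap: 0:e
completions by unplaced set U, small U first (add the entries for U minus each lowest piece of U):
  |U|=1: {10}:1
  |U|=2: {6,10}:1  {9,10}:1
  |U|=3: {6,9,10}:2  {8,9,10}:1
  |U|=4: {6,8,9,10}:3  {7,8,9,10}:1
  |U|=5: {5,7,8,9,10}:1  {6,7,8,9,10}:4
  |U|=6: {4,5,7,8,9,10}:1  {5,6,7,8,9,10}:5
  |U|=7: {4,5,6,7,8,9,10}:6
  |U|=8: {3,4,5,6,7,8,9,10}:6
  |U|=9: {2,3,4,5,6,7,8,9,10}:6
  start at 0(e): 6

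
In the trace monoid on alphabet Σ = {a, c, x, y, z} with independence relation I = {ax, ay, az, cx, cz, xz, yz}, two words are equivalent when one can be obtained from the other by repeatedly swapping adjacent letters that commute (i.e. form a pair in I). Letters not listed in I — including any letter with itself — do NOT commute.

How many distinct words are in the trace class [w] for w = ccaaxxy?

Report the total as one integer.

31

0(c) covers ∅
1(c) covers 0:c
2(a) covers 1:c
3(a) covers 2:a
4(x) covers ∅
5(x) covers 4:x
6(y) covers 1:c, 5:x
floor of heap: 0:c, 4:x
completions by unplaced set U, small U first (add the entries for U minus each lowest piece of U):
  |U|=1: {3}:1  {6}:1
  |U|=2: {2,3}:1  {3,6}:2  {5,6}:1
  |U|=3: {2,3,6}:3  {3,5,6}:3  {4,5,6}:1
  |U|=4: {1,2,3,6}:3  {2,3,5,6}:6  {3,4,5,6}:4
  |U|=5: {0,1,2,3,6}:3  {1,2,3,5,6}:9  {2,3,4,5,6}:10
  start at 0(c): 19
  start at 4(x): 12
sum over floor = 31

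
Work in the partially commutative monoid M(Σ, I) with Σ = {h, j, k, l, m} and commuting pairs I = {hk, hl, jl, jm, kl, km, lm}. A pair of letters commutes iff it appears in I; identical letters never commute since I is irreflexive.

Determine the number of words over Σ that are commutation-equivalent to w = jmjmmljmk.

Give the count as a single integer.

630

#0=j has no predecessor
#1=m has no predecessor
#2=j depends on [0:j]
#3=m depends on [1:m]
#4=m depends on [3:m]
#5=l has no predecessor
#6=j depends on [2:j]
#7=m depends on [4:m]
#8=k depends on [6:j]
sources: [0:j, 1:m, 5:l]
N(rest) = Σ N(rest − s) over sources s of rest; N(one piece) = 1:
  size 1 → [5]=1  [7]=1  [8]=1
  size 2 → [4,7]=1  [5,7]=2  [5,8]=2  [6,8]=1  [7,8]=2
  size 3 → [2,6,8]=1  [3,4,7]=1  [4,5,7]=3  [4,7,8]=3  [5,6,8]=3  [5,7,8]=6  [6,7,8]=3
  size 4 → [0,2,6,8]=1  [1,3,4,7]=1  [2,5,6,8]=4  [2,6,7,8]=4  [3,4,5,7]=4  [3,4,7,8]=4  [4,5,7,8]=12  [4,6,7,8]=6  [5,6,7,8]=12
  size 5 → [0,2,5,6,8]=5  [0,2,6,7,8]=5  [1,3,4,5,7]=5  [1,3,4,7,8]=5  [2,4,6,7,8]=10  [2,5,6,7,8]=20  [3,4,5,7,8]=20  [3,4,6,7,8]=10  [4,5,6,7,8]=30
  size 6 → [0,2,4,6,7,8]=15  [0,2,5,6,7,8]=30  [1,3,4,5,7,8]=30  [1,3,4,6,7,8]=15  [2,3,4,6,7,8]=20  [2,4,5,6,7,8]=60  [3,4,5,6,7,8]=60
  size 7 → [0,2,3,4,6,7,8]=35  [0,2,4,5,6,7,8]=105  [1,2,3,4,6,7,8]=35  [1,3,4,5,6,7,8]=105  [2,3,4,5,6,7,8]=140
  first=0(j) contributes 280
  first=1(m) contributes 280
  first=5(l) contributes 70
|[w]| = 630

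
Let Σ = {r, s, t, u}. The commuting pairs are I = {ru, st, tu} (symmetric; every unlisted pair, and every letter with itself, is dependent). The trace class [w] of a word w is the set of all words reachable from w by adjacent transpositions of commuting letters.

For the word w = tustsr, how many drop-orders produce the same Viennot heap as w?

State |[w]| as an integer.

10

drop 0:t onto floor
drop 1:u onto floor
drop 2:s onto {1:u}
drop 3:t onto {0:t}
drop 4:s onto {2:s}
drop 5:r onto {3:t, 4:s}
ground layer = {0:t, 1:u}
drop-orders for the pieces not yet dropped (sum over which currently-grounded one goes next):
  1 to go: {5} 1
  2 to go: {3,5} 1  {4,5} 1
  3 to go: {0,3,5} 1  {2,4,5} 1  {3,4,5} 2
  4 to go: {0,3,4,5} 3  {1,2,4,5} 1  {2,3,4,5} 3
  if 0:t drops first: 4 orders
  if 1:u drops first: 6 orders
heap linearizations: 10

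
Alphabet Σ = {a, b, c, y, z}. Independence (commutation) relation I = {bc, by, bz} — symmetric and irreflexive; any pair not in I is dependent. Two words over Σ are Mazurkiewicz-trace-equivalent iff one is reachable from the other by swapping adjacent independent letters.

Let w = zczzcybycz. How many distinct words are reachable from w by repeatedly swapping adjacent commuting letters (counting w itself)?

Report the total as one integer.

10

#0=z has no predecessor
#1=c depends on [0:z]
#2=z depends on [1:c]
#3=z depends on [2:z]
#4=c depends on [3:z]
#5=y depends on [4:c]
#6=b has no predecessor
#7=y depends on [5:y]
#8=c depends on [7:y]
#9=z depends on [8:c]
sources: [0:z, 6:b]
N(rest) = Σ N(rest − s) over sources s of rest; N(one piece) = 1:
  size 1 → [6]=1  [9]=1
  size 2 → [6,9]=2  [8,9]=1
  size 3 → [6,8,9]=3  [7,8,9]=1
  size 4 → [5,7,8,9]=1  [6,7,8,9]=4
  size 5 → [4,5,7,8,9]=1  [5,6,7,8,9]=5
  size 6 → [3,4,5,7,8,9]=1  [4,5,6,7,8,9]=6
  size 7 → [2,3,4,5,7,8,9]=1  [3,4,5,6,7,8,9]=7
  size 8 → [1,2,3,4,5,7,8,9]=1  [2,3,4,5,6,7,8,9]=8
  first=0(z) contributes 9
  first=6(b) contributes 1
|[w]| = 10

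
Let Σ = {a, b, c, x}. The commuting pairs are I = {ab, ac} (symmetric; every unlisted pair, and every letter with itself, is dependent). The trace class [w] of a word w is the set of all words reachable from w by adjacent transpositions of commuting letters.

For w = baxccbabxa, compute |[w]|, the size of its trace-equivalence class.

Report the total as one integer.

10

drop 0:b onto floor
drop 1:a onto floor
drop 2:x onto {0:b, 1:a}
drop 3:c onto {2:x}
drop 4:c onto {3:c}
drop 5:b onto {4:c}
drop 6:a onto {2:x}
drop 7:b onto {5:b}
drop 8:x onto {6:a, 7:b}
drop 9:a onto {8:x}
ground layer = {0:b, 1:a}
drop-orders for the pieces not yet dropped (sum over which currently-grounded one goes next):
  1 to go: {9} 1
  2 to go: {8,9} 1
  3 to go: {6,8,9} 1  {7,8,9} 1
  4 to go: {5,7,8,9} 1  {6,7,8,9} 2
  5 to go: {4,5,7,8,9} 1  {5,6,7,8,9} 3
  6 to go: {3,4,5,7,8,9} 1  {4,5,6,7,8,9} 4
  7 to go: {3,4,5,6,7,8,9} 5
  8 to go: {2,3,4,5,6,7,8,9} 5
  if 0:b drops first: 5 orders
  if 1:a drops first: 5 orders
heap linearizations: 10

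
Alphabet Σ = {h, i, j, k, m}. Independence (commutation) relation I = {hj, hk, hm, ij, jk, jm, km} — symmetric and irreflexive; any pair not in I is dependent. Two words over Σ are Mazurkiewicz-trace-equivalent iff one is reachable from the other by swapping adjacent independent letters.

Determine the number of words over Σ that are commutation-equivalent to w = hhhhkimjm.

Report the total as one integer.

piece 0:h — minimal
piece 1:h rests on {0:h}
piece 2:h rests on {1:h}
piece 3:h rests on {2:h}
piece 4:k — minimal
piece 5:i rests on {3:h, 4:k}
piece 6:m rests on {5:i}
piece 7:j — minimal
piece 8:m rests on {6:m}
minimal pieces: {0:h, 4:k, 7:j}
ways to finish when only these pieces remain (= sum over removing one remaining piece with nothing left below it):
  1 left: {7}→1  {8}→1
  2 left: {6,8}→1  {7,8}→2
  3 left: {5,6,8}→1  {6,7,8}→3
  4 left: {3,5,6,8}→1  {4,5,6,8}→1  {5,6,7,8}→4
  5 left: {2,3,5,6,8}→1  {3,4,5,6,8}→2  {3,5,6,7,8}→5  {4,5,6,7,8}→5
  6 left: {1,2,3,5,6,8}→1  {2,3,4,5,6,8}→3  {2,3,5,6,7,8}→6  {3,4,5,6,7,8}→12
  7 left: {0,1,2,3,5,6,8}→1  {1,2,3,4,5,6,8}→4  {1,2,3,5,6,7,8}→7  {2,3,4,5,6,7,8}→21
  placing 0:h first → 32 extensions
  placing 4:k first → 8 extensions
  placing 7:j first → 5 extensions
total linear extensions = 45

45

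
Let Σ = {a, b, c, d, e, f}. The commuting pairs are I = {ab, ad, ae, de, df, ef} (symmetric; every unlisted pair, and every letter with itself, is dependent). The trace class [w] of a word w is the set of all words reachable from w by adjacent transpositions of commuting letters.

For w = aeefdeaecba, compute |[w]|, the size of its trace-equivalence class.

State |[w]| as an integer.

560

0(a) covers ∅
1(e) covers ∅
2(e) covers 1:e
3(f) covers 0:a
4(d) covers ∅
5(e) covers 2:e
6(a) covers 3:f
7(e) covers 5:e
8(c) covers 4:d, 6:a, 7:e
9(b) covers 8:c
10(a) covers 8:c
floor of heap: 0:a, 1:e, 4:d
completions by unplaced set U, small U first (add the entries for U minus each lowest piece of U):
  |U|=1: {9}:1  {10}:1
  |U|=2: {9,10}:2
  |U|=3: {8,9,10}:2
  |U|=4: {4,8,9,10}:2  {6,8,9,10}:2  {7,8,9,10}:2
  |U|=5: {3,6,8,9,10}:2  {4,6,8,9,10}:4  {4,7,8,9,10}:4  {5,7,8,9,10}:2  {6,7,8,9,10}:4
  |U|=6: {0,3,6,8,9,10}:2  {2,5,7,8,9,10}:2  {3,4,6,8,9,10}:6  {3,6,7,8,9,10}:6  {4,5,7,8,9,10}:6  {4,6,7,8,9,10}:12  {5,6,7,8,9,10}:6
  |U|=7: {0,3,4,6,8,9,10}:8  {0,3,6,7,8,9,10}:8  {1,2,5,7,8,9,10}:2  {2,4,5,7,8,9,10}:8  {2,5,6,7,8,9,10}:8  {3,4,6,7,8,9,10}:24  {3,5,6,7,8,9,10}:12  {4,5,6,7,8,9,10}:24
  |U|=8: {0,3,4,6,7,8,9,10}:40  {0,3,5,6,7,8,9,10}:20  {1,2,4,5,7,8,9,10}:10  {1,2,5,6,7,8,9,10}:10  {2,3,5,6,7,8,9,10}:20  {2,4,5,6,7,8,9,10}:40  {3,4,5,6,7,8,9,10}:60
  |U|=9: {0,2,3,5,6,7,8,9,10}:40  {0,3,4,5,6,7,8,9,10}:120  {1,2,3,5,6,7,8,9,10}:30  {1,2,4,5,6,7,8,9,10}:60  {2,3,4,5,6,7,8,9,10}:120
  start at 0(a): 210
  start at 1(e): 280
  start at 4(d): 70
sum over floor = 560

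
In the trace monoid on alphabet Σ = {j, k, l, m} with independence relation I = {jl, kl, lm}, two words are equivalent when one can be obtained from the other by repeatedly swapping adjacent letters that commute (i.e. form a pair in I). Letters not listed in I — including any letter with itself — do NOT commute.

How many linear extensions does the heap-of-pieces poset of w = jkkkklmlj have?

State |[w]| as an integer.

36

#0=j has no predecessor
#1=k depends on [0:j]
#2=k depends on [1:k]
#3=k depends on [2:k]
#4=k depends on [3:k]
#5=l has no predecessor
#6=m depends on [4:k]
#7=l depends on [5:l]
#8=j depends on [6:m]
sources: [0:j, 5:l]
N(rest) = Σ N(rest − s) over sources s of rest; N(one piece) = 1:
  size 1 → [7]=1  [8]=1
  size 2 → [5,7]=1  [6,8]=1  [7,8]=2
  size 3 → [4,6,8]=1  [5,7,8]=3  [6,7,8]=3
  size 4 → [3,4,6,8]=1  [4,6,7,8]=4  [5,6,7,8]=6
  size 5 → [2,3,4,6,8]=1  [3,4,6,7,8]=5  [4,5,6,7,8]=10
  size 6 → [1,2,3,4,6,8]=1  [2,3,4,6,7,8]=6  [3,4,5,6,7,8]=15
  size 7 → [0,1,2,3,4,6,8]=1  [1,2,3,4,6,7,8]=7  [2,3,4,5,6,7,8]=21
  first=0(j) contributes 28
  first=5(l) contributes 8
|[w]| = 36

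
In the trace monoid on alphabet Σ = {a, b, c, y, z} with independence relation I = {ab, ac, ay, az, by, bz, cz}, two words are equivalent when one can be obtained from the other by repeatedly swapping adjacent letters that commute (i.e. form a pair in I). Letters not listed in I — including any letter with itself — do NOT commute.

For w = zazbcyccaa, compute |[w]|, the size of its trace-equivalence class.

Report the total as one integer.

#0=z has no predecessor
#1=a has no predecessor
#2=z depends on [0:z]
#3=b has no predecessor
#4=c depends on [3:b]
#5=y depends on [2:z, 4:c]
#6=c depends on [5:y]
#7=c depends on [6:c]
#8=a depends on [1:a]
#9=a depends on [8:a]
sources: [0:z, 1:a, 3:b]
N(rest) = Σ N(rest − s) over sources s of rest; N(one piece) = 1:
  size 1 → [7]=1  [9]=1
  size 2 → [6,7]=1  [7,9]=2  [8,9]=1
  size 3 → [1,8,9]=1  [5,6,7]=1  [6,7,9]=3  [7,8,9]=3
  size 4 → [1,7,8,9]=4  [2,5,6,7]=1  [4,5,6,7]=1  [5,6,7,9]=4  [6,7,8,9]=6
  size 5 → [0,2,5,6,7]=1  [1,6,7,8,9]=10  [2,4,5,6,7]=2  [2,5,6,7,9]=5  [3,4,5,6,7]=1  [4,5,6,7,9]=5  [5,6,7,8,9]=10
  size 6 → [0,2,4,5,6,7]=3  [0,2,5,6,7,9]=6  [1,5,6,7,8,9]=20  [2,3,4,5,6,7]=3  [2,4,5,6,7,9]=12  [2,5,6,7,8,9]=15  [3,4,5,6,7,9]=6  [4,5,6,7,8,9]=15
  size 7 → [0,2,3,4,5,6,7]=6  [0,2,4,5,6,7,9]=21  [0,2,5,6,7,8,9]=21  [1,2,5,6,7,8,9]=35  [1,4,5,6,7,8,9]=35  [2,3,4,5,6,7,9]=21  [2,4,5,6,7,8,9]=42  [3,4,5,6,7,8,9]=21
  size 8 → [0,1,2,5,6,7,8,9]=56  [0,2,3,4,5,6,7,9]=48  [0,2,4,5,6,7,8,9]=84  [1,2,4,5,6,7,8,9]=112  [1,3,4,5,6,7,8,9]=56  [2,3,4,5,6,7,8,9]=84
  first=0(z) contributes 252
  first=1(a) contributes 216
  first=3(b) contributes 252
|[w]| = 720

720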